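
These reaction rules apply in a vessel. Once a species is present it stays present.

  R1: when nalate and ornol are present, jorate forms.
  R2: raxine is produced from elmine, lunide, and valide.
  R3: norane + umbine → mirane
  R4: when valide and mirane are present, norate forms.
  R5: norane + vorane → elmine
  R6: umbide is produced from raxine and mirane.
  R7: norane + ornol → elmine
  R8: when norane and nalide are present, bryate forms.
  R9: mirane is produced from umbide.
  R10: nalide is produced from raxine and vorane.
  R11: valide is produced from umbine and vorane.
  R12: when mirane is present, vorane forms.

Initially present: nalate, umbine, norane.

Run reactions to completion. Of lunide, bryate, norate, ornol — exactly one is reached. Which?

norate

norane and umbine present → mirane forms (R3).
mirane present → vorane forms (R12).
umbine and vorane present → valide forms (R11).
valide and mirane present → norate forms (R4).
No rule produces ornol, and it is not given. bryate would need norane and nalide (R8), but nalide never forms. No rule produces lunide, and it is not given.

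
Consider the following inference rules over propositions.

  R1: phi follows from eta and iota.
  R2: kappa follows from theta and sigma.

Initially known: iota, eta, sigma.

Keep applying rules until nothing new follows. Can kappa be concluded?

No

kappa would need theta and sigma (R2), but theta is never established.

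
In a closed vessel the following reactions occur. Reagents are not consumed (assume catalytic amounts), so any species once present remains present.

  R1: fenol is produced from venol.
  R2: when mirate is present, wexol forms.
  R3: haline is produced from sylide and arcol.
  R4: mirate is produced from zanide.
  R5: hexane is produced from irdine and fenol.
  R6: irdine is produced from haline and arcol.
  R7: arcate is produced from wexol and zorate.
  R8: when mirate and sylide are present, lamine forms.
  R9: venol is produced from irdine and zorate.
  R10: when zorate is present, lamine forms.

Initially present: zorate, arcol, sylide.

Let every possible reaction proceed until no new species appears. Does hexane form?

Yes

sylide and arcol present → haline forms (R3).
haline and arcol present → irdine forms (R6).
irdine and zorate present → venol forms (R9).
venol present → fenol forms (R1).
irdine and fenol present → hexane forms (R5).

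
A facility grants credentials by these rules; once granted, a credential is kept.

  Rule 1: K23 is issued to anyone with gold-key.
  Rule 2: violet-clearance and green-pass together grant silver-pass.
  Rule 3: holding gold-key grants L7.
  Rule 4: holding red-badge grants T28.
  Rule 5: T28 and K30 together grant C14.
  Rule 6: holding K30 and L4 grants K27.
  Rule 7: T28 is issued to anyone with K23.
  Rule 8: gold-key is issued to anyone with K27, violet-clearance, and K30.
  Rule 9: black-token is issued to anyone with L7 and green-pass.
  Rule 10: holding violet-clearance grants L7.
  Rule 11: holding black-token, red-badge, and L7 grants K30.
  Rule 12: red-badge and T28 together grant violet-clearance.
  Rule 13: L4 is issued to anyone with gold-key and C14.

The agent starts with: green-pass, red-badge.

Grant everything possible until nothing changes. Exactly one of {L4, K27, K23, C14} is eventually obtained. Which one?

Holding red-badge grants T28 (Rule 4).
Holding red-badge and T28 grants violet-clearance (Rule 12).
Holding violet-clearance grants L7 (Rule 10).
Holding L7 and green-pass grants black-token (Rule 9).
Holding black-token, red-badge, and L7 grants K30 (Rule 11).
Holding T28 and K30 grants C14 (Rule 5).
K27 would need K30 and L4 (Rule 6), but L4 is never granted. K23 would need gold-key (Rule 1), but gold-key is never granted. L4 would need gold-key and C14 (Rule 13), but gold-key is never granted.

C14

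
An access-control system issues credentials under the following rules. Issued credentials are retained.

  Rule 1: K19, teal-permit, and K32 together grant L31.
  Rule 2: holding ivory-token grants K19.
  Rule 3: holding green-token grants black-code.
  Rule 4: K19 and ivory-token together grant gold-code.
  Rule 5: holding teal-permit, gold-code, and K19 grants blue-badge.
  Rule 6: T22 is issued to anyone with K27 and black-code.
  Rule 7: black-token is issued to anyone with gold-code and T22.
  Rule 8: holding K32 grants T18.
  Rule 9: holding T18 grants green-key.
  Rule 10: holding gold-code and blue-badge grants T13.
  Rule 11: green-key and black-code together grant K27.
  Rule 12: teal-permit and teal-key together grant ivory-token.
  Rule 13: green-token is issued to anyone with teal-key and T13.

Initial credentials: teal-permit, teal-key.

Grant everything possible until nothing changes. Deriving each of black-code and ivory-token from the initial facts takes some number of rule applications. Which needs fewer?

ivory-token: Holding teal-permit and teal-key grants ivory-token (Rule 12). [1 rule application]
black-code: Holding teal-permit and teal-key grants ivory-token (Rule 12). Holding ivory-token grants K19 (Rule 2). Holding K19 and ivory-token grants gold-code (Rule 4). Holding teal-permit, gold-code, and K19 grants blue-badge (Rule 5). Holding gold-code and blue-badge grants T13 (Rule 10). Holding teal-key and T13 grants green-token (Rule 13). Holding green-token grants black-code (Rule 3). [7 rule applications]
ivory-token needs fewer.

ivory-token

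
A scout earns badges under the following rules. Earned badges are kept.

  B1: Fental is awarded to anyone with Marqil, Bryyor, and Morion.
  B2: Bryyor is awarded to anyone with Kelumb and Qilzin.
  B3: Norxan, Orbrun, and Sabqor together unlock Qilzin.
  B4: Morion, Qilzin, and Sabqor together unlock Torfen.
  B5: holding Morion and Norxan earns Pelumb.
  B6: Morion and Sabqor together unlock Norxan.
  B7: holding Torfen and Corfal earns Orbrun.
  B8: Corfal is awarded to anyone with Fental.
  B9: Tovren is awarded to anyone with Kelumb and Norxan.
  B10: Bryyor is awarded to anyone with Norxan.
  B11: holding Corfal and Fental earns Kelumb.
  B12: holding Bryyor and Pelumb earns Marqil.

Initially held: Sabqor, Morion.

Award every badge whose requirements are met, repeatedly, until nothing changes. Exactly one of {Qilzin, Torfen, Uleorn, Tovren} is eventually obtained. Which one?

Tovren

With Morion and Sabqor, Norxan is earned (B6).
With Morion and Norxan, Pelumb is earned (B5).
With Norxan, Bryyor is earned (B10).
With Bryyor and Pelumb, Marqil is earned (B12).
With Marqil, Bryyor, and Morion, Fental is earned (B1).
With Fental, Corfal is earned (B8).
With Corfal and Fental, Kelumb is earned (B11).
With Kelumb and Norxan, Tovren is earned (B9).
Torfen would need Morion, Qilzin, and Sabqor (B4), but Qilzin is never earned. Qilzin would need Norxan, Orbrun, and Sabqor (B3), but Orbrun is never earned. No rule produces Uleorn, and it is not given.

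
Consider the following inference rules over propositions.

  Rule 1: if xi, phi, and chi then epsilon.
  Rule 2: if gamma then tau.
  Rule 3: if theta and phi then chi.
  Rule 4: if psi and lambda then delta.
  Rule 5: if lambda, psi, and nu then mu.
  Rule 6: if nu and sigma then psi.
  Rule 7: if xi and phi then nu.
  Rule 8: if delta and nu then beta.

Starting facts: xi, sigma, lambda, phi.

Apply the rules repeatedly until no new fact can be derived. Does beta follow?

xi and phi hold, so nu follows (Rule 7).
From nu and sigma, Rule 6 gives psi.
psi and lambda hold, so delta follows (Rule 4).
From delta and nu, Rule 8 gives beta.

Yes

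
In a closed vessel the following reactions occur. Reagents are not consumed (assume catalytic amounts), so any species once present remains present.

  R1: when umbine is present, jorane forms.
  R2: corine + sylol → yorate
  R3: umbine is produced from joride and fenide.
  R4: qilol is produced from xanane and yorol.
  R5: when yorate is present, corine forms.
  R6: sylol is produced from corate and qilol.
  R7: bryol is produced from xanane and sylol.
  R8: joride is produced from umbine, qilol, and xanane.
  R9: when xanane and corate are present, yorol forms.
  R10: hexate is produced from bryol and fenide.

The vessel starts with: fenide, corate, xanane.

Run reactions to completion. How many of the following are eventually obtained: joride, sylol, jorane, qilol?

xanane and corate present → yorol forms (R9).
xanane and yorol present → qilol forms (R4).
corate and qilol present → sylol forms (R6).
joride would need umbine, qilol, and xanane (R8), but umbine never forms.
sylol: reached.
jorane would need umbine (R1), but umbine never forms.
qilol: reached.
Reached: sylol and qilol — 2 of the 4.

2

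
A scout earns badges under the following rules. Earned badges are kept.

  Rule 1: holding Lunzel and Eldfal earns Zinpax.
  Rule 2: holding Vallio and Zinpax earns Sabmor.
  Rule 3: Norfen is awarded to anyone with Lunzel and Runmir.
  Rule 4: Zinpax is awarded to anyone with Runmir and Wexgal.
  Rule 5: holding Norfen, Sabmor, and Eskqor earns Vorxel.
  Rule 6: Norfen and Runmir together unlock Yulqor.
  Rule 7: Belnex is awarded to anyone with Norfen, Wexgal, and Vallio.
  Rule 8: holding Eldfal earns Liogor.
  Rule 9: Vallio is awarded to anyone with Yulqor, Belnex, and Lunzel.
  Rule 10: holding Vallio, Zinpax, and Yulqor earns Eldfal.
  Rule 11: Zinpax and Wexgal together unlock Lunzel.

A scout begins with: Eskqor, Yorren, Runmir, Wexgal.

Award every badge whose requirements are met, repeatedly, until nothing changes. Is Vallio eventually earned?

Vallio would need Yulqor, Belnex, and Lunzel (Rule 9), but Belnex is never earned.

No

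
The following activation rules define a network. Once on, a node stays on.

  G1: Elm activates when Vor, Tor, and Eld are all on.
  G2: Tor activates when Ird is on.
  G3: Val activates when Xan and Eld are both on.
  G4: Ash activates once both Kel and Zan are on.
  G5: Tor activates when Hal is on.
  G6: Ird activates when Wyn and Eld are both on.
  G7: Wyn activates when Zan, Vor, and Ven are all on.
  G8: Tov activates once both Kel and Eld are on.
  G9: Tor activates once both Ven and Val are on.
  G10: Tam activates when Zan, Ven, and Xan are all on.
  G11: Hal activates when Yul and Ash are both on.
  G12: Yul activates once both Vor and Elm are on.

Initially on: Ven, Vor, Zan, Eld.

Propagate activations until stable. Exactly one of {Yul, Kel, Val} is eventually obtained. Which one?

Yul

G7: Zan, Vor, and Ven on → Wyn on.
G6: Wyn and Eld on → Ird on.
Ird is on, so Tor activates (G2).
G1: Vor, Tor, and Eld on → Elm on.
Vor and Elm are on, so Yul activates (G12).
No rule produces Kel, and it is not given. Val would need Xan and Eld (G3), but Xan never turns on.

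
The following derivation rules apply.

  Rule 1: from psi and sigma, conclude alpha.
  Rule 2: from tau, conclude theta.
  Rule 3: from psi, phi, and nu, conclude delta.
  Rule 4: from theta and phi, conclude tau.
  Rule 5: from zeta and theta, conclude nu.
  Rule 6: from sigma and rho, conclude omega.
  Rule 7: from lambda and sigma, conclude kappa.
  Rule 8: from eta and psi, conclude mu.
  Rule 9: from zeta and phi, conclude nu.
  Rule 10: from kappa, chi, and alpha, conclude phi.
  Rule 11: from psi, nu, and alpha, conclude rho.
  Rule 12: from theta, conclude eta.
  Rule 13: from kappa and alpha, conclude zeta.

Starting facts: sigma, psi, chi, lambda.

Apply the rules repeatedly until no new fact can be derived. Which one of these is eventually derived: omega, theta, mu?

omega

psi and sigma hold, so alpha follows (Rule 1).
From lambda and sigma, Rule 7 gives kappa.
From kappa and alpha, Rule 13 gives zeta.
From kappa, chi, and alpha, Rule 10 gives phi.
zeta and phi hold, so nu follows (Rule 9).
From psi, nu, and alpha, Rule 11 gives rho.
From sigma and rho, Rule 6 gives omega.
theta would need tau (Rule 2), but tau is never established. mu would need eta and psi (Rule 8), but eta is never established.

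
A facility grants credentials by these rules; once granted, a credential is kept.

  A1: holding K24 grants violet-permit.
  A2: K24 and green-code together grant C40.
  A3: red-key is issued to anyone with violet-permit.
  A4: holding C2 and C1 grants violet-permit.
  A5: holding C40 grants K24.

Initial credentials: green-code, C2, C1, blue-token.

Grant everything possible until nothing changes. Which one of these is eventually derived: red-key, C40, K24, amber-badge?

Holding C2 and C1 grants violet-permit (A4).
Holding violet-permit grants red-key (A3).
No rule produces amber-badge, and it is not given. K24 would need C40 (A5), but C40 is never granted. C40 would need K24 and green-code (A2), but K24 is never granted.

red-key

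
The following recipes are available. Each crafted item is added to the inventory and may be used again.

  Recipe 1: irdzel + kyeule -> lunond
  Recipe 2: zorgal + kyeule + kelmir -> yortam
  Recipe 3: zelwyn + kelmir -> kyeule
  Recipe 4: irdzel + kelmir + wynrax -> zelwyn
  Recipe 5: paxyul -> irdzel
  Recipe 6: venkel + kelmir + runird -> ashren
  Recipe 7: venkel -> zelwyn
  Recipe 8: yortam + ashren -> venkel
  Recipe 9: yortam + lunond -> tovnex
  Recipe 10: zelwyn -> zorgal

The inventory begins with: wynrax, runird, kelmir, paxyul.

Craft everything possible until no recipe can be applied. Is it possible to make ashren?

ashren would need venkel, kelmir, and runird (Recipe 6), but venkel is never obtained.

No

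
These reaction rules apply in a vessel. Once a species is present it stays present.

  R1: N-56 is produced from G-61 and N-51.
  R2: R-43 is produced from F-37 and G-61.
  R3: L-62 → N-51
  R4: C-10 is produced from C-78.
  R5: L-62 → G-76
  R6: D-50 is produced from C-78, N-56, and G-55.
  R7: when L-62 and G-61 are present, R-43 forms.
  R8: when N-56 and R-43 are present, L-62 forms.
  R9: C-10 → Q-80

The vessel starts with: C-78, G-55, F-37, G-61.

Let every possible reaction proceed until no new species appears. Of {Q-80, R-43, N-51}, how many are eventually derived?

C-78 present → C-10 forms (R4).
F-37 and G-61 present → R-43 forms (R2).
C-10 present → Q-80 forms (R9).
Q-80: reached.
R-43: reached.
N-51 would need L-62 (R3), but L-62 never forms.
Reached: Q-80 and R-43 — 2 of the 3.

2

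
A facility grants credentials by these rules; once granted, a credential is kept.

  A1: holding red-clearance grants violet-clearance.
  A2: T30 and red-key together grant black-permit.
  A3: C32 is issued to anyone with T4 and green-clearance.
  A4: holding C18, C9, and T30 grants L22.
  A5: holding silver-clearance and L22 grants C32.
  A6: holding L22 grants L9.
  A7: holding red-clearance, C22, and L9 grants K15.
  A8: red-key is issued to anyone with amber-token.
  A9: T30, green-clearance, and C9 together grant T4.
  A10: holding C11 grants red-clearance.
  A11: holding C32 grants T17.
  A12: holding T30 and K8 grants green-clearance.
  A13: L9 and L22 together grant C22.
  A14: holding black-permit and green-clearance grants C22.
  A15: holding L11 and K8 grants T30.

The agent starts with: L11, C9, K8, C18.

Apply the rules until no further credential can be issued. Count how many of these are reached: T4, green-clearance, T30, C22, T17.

Holding L11 and K8 grants T30 (A15).
Holding T30 and K8 grants green-clearance (A12).
Holding C18, C9, and T30 grants L22 (A4).
Holding L22 grants L9 (A6).
Holding T30, green-clearance, and C9 grants T4 (A9).
Holding T4 and green-clearance grants C32 (A3).
Holding L9 and L22 grants C22 (A13).
Holding C32 grants T17 (A11).
T4: reached.
green-clearance: reached.
T30: reached.
C22: reached.
T17: reached.
All 5 are reached.

5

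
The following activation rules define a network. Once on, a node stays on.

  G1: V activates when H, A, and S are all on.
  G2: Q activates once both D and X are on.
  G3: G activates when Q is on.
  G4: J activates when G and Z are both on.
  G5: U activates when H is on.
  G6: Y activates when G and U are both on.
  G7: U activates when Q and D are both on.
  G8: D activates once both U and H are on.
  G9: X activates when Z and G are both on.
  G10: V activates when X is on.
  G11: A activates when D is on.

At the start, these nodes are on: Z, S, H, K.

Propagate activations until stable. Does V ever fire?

G5: H on → U on.
G8: U and H on → D on.
G11: D on → A on.
H, A, and S are on, so V activates (G1).

Yes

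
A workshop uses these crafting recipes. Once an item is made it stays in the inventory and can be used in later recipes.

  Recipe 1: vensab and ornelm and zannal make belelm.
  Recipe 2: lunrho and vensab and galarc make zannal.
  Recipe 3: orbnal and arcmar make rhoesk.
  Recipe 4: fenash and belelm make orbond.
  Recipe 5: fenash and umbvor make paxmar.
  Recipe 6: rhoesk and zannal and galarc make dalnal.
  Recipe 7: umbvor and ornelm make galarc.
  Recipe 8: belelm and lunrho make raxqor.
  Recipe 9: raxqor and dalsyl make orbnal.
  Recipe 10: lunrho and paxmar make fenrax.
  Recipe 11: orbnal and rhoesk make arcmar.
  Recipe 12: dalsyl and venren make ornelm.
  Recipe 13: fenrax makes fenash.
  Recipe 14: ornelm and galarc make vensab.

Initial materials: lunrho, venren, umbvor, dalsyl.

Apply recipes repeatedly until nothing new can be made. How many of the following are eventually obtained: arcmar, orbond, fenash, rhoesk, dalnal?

0

arcmar would need orbnal and rhoesk (Recipe 11), but rhoesk is never obtained.
orbond would need fenash and belelm (Recipe 4), but fenash is never obtained.
fenash would need fenrax (Recipe 13), but fenrax is never obtained.
rhoesk would need orbnal and arcmar (Recipe 3), but arcmar is never obtained.
dalnal would need rhoesk, zannal, and galarc (Recipe 6), but rhoesk is never obtained.
None of the 5 are reached.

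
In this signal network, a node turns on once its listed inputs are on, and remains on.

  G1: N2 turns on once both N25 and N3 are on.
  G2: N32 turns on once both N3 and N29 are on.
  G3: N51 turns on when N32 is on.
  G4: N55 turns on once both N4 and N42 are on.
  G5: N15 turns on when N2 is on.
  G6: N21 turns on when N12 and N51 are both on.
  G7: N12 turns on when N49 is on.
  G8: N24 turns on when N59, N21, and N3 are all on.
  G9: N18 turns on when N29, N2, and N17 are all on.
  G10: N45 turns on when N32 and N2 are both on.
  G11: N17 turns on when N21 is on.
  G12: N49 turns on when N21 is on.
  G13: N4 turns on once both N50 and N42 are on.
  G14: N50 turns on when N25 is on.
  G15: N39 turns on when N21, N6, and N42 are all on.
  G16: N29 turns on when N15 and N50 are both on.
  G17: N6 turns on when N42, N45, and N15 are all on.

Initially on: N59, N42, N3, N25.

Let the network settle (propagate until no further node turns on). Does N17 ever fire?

N17 would need N21 (G11), but N21 never turns on.

No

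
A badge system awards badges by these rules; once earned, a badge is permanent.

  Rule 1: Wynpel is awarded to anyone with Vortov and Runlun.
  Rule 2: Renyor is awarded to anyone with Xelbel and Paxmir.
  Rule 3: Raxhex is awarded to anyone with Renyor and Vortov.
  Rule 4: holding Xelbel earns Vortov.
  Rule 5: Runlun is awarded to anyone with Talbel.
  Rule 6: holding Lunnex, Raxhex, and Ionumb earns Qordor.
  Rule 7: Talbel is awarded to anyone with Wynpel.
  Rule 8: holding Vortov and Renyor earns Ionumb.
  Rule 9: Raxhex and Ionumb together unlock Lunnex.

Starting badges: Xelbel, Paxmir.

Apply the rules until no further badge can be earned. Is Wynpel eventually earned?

No

Wynpel would need Vortov and Runlun (Rule 1), but Runlun is never earned.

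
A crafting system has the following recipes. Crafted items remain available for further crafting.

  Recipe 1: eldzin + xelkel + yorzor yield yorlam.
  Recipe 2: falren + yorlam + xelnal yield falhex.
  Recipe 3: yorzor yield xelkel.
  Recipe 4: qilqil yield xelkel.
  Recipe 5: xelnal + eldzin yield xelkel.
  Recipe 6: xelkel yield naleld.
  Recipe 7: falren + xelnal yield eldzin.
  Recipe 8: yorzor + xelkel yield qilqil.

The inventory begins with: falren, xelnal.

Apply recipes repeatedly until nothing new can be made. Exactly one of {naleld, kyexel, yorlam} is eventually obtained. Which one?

Using Recipe 7, falren and xelnal make eldzin.
xelnal + eldzin → xelkel (Recipe 5).
Using Recipe 6, xelkel makes naleld.
No rule produces kyexel, and it is not given. yorlam would need eldzin, xelkel, and yorzor (Recipe 1), but yorzor is never obtained.

naleld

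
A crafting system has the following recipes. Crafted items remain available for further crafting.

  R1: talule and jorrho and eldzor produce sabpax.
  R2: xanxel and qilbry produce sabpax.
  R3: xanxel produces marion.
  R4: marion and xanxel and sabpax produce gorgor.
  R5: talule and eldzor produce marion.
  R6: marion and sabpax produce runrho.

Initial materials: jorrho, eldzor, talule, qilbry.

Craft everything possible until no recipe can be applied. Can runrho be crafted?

Using R1, talule, jorrho, and eldzor make sabpax.
talule and eldzor → marion (R5).
marion and sabpax → runrho (R6).

Yes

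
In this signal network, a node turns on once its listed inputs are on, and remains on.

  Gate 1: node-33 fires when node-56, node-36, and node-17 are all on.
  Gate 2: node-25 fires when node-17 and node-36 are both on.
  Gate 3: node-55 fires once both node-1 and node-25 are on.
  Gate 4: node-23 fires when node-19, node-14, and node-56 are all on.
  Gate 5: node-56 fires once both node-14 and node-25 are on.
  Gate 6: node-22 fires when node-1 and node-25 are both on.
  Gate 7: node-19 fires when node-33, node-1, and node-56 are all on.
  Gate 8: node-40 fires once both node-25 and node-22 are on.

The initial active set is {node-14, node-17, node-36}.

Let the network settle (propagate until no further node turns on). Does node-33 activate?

Yes

Gate 2: node-17 and node-36 on → node-25 on.
node-14 and node-25 are on, so node-56 fires (Gate 5).
Gate 1: node-56, node-36, and node-17 on → node-33 on.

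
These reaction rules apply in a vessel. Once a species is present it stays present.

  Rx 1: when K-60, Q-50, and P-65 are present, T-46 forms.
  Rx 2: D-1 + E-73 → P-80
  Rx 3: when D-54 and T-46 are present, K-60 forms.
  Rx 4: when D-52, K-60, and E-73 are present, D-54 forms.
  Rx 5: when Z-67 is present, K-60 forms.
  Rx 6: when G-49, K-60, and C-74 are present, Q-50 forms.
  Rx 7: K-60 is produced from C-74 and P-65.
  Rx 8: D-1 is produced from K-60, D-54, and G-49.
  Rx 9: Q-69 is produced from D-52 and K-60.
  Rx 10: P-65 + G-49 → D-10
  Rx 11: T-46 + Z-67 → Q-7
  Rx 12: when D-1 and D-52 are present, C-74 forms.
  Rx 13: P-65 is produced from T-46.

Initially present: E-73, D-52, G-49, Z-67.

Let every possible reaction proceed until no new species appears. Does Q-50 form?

Yes

Z-67 present → K-60 forms (Rx 5).
D-52, K-60, and E-73 present → D-54 forms (Rx 4).
K-60, D-54, and G-49 present → D-1 forms (Rx 8).
D-1 and D-52 present → C-74 forms (Rx 12).
G-49, K-60, and C-74 present → Q-50 forms (Rx 6).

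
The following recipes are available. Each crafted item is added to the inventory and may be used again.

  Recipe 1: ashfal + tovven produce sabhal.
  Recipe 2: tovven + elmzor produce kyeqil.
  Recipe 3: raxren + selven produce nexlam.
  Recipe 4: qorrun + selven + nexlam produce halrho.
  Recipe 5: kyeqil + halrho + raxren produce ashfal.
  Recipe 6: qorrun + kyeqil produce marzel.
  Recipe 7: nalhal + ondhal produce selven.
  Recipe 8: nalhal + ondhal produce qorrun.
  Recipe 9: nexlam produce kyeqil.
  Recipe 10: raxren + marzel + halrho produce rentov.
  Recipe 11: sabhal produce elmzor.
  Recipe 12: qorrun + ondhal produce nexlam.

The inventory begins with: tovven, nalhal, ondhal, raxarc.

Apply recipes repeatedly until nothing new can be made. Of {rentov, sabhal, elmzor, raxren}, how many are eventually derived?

rentov would need raxren, marzel, and halrho (Recipe 10), but raxren is never obtained.
sabhal would need ashfal and tovven (Recipe 1), but ashfal is never obtained.
elmzor would need sabhal (Recipe 11), but sabhal is never obtained.
No rule produces raxren, and it is not given.
None of the 4 are reached.

0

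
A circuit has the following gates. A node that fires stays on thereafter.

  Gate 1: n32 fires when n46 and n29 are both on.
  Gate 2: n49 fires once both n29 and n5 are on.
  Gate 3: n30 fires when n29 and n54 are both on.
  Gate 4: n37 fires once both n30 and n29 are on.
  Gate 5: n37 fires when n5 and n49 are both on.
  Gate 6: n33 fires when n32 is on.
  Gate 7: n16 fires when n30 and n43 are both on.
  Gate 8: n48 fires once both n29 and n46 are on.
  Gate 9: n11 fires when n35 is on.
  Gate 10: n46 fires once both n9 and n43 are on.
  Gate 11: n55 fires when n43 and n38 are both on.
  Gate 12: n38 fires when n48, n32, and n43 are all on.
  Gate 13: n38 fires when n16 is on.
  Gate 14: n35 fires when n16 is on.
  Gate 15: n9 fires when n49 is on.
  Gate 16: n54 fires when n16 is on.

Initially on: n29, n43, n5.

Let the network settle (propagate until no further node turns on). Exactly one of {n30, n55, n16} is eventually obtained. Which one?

n55

Gate 2: n29 and n5 on → n49 on.
Gate 15: n49 on → n9 on.
Gate 10: n9 and n43 on → n46 on.
n29 and n46 are on, so n48 fires (Gate 8).
n46 and n29 are on, so n32 fires (Gate 1).
Gate 12: n48, n32, and n43 on → n38 on.
n43 and n38 are on, so n55 fires (Gate 11).
n30 would need n29 and n54 (Gate 3), but n54 never turns on. n16 would need n30 and n43 (Gate 7), but n30 never turns on.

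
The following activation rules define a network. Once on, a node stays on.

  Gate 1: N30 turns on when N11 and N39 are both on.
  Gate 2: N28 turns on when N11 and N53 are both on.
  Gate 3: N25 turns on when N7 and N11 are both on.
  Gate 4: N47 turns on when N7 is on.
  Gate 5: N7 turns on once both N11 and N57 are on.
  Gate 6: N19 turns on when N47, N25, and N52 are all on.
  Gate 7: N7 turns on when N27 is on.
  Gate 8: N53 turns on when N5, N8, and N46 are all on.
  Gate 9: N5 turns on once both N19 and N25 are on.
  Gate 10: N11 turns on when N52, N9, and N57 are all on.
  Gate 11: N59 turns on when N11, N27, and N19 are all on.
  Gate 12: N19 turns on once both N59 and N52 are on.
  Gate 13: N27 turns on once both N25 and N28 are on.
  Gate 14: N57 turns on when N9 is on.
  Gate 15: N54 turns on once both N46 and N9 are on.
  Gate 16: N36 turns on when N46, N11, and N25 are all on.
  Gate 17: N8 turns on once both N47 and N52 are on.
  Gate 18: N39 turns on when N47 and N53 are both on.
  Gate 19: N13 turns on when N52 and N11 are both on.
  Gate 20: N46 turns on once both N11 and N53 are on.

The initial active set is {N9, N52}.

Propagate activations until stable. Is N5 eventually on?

Yes

N9 is on, so N57 turns on (Gate 14).
Gate 10: N52, N9, and N57 on → N11 on.
N11 and N57 are on, so N7 turns on (Gate 5).
N7 is on, so N47 turns on (Gate 4).
N7 and N11 are on, so N25 turns on (Gate 3).
Gate 6: N47, N25, and N52 on → N19 on.
Gate 9: N19 and N25 on → N5 on.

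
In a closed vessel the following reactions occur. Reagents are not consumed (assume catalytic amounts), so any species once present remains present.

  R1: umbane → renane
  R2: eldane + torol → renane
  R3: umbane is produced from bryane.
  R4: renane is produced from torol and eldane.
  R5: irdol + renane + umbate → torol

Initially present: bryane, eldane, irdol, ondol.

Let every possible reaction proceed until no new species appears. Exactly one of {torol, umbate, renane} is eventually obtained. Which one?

renane

bryane present → umbane forms (R3).
umbane present → renane forms (R1).
torol would need irdol, renane, and umbate (R5), but umbate never forms. No rule produces umbate, and it is not given.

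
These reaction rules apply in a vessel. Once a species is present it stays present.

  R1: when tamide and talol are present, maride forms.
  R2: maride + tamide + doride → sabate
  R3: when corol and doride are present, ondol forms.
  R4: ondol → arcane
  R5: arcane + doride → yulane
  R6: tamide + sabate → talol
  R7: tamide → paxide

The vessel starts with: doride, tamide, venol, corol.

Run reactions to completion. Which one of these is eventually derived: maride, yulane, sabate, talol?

corol and doride present → ondol forms (R3).
ondol present → arcane forms (R4).
arcane and doride present → yulane forms (R5).
sabate would need maride, tamide, and doride (R2), but maride never forms. talol would need tamide and sabate (R6), but sabate never forms. maride would need tamide and talol (R1), but talol never forms.

yulane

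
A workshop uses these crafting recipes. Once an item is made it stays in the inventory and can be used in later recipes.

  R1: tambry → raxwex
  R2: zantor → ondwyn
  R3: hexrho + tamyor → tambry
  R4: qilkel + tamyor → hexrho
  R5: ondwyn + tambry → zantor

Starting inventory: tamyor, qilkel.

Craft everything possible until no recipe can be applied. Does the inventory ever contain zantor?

No

zantor would need ondwyn and tambry (R5), but ondwyn is never obtained.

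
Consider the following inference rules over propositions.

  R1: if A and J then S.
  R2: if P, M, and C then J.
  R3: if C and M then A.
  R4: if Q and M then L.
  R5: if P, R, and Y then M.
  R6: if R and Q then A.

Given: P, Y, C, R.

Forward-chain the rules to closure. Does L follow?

No

L would need Q and M (R4), but Q is never established.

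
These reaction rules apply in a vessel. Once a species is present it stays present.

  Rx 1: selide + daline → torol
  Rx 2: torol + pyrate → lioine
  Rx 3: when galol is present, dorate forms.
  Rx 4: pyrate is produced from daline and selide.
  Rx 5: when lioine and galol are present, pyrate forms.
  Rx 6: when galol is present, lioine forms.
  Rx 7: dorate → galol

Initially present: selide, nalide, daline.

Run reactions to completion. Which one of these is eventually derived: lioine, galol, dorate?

lioine

daline and selide present → pyrate forms (Rx 4).
selide and daline present → torol forms (Rx 1).
torol and pyrate present → lioine forms (Rx 2).
dorate would need galol (Rx 3), but galol never forms. galol would need dorate (Rx 7), but dorate never forms.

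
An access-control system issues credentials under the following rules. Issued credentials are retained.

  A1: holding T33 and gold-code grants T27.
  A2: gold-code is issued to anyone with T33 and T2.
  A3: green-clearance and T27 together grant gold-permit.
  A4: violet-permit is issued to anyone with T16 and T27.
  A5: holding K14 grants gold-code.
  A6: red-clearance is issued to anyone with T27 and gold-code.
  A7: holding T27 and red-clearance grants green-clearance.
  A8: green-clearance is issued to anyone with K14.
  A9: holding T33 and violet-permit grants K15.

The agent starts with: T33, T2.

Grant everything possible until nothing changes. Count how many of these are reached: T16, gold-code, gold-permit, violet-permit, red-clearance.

3

Holding T33 and T2 grants gold-code (A2).
Holding T33 and gold-code grants T27 (A1).
Holding T27 and gold-code grants red-clearance (A6).
Holding T27 and red-clearance grants green-clearance (A7).
Holding green-clearance and T27 grants gold-permit (A3).
No rule produces T16, and it is not given.
gold-code: reached.
gold-permit: reached.
violet-permit would need T16 and T27 (A4), but T16 is never granted.
red-clearance: reached.
Reached: gold-code, gold-permit, and red-clearance — 3 of the 5.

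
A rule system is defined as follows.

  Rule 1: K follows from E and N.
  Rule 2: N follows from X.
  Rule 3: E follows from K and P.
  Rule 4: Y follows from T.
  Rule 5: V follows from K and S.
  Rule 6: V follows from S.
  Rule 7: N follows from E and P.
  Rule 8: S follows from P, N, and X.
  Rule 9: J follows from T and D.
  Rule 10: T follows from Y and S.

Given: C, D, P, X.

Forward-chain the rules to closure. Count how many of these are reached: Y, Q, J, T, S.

1

X holds, so N follows (Rule 2).
From P, N, and X, Rule 8 gives S.
Y would need T (Rule 4), but T is never established.
No rule produces Q, and it is not given.
J would need T and D (Rule 9), but T is never established.
T would need Y and S (Rule 10), but Y is never established.
S: reached.
Reached: S — 1 of the 5.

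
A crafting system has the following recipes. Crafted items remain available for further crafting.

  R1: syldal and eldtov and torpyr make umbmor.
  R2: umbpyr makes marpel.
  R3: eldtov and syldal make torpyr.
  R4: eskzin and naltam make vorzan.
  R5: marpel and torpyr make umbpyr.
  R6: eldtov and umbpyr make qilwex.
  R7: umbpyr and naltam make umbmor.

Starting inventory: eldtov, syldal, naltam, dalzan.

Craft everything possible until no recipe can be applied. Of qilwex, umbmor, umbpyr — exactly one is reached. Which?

eldtov and syldal → torpyr (R3).
Using R1, syldal, eldtov, and torpyr make umbmor.
umbpyr would need marpel and torpyr (R5), but marpel is never obtained. qilwex would need eldtov and umbpyr (R6), but umbpyr is never obtained.

umbmor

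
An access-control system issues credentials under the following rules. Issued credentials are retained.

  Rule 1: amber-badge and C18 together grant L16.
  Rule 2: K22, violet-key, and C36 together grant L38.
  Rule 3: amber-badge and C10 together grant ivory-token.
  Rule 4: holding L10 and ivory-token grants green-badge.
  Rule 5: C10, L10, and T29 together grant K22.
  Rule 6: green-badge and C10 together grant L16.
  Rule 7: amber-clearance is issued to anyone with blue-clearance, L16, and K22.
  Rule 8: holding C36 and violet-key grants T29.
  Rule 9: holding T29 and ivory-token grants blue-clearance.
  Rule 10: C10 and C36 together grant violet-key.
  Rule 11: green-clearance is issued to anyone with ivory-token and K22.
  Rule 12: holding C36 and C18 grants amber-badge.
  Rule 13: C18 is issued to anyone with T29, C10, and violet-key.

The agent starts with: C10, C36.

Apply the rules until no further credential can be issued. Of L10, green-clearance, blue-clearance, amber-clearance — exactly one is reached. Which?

Holding C10 and C36 grants violet-key (Rule 10).
Holding C36 and violet-key grants T29 (Rule 8).
Holding T29, C10, and violet-key grants C18 (Rule 13).
Holding C36 and C18 grants amber-badge (Rule 12).
Holding amber-badge and C10 grants ivory-token (Rule 3).
Holding T29 and ivory-token grants blue-clearance (Rule 9).
No rule produces L10, and it is not given. green-clearance would need ivory-token and K22 (Rule 11), but K22 is never granted. amber-clearance would need blue-clearance, L16, and K22 (Rule 7), but K22 is never granted.

blue-clearance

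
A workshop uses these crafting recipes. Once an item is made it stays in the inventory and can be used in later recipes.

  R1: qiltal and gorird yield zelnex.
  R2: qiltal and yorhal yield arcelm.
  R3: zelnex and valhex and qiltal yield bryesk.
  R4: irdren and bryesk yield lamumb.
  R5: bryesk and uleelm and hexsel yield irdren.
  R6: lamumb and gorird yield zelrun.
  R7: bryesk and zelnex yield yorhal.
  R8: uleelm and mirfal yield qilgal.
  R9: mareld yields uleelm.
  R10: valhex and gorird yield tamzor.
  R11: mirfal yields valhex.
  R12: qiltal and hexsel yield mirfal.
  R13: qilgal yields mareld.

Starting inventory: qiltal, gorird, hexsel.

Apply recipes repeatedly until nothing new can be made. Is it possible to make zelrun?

No

zelrun would need lamumb and gorird (R6), but lamumb is never obtained.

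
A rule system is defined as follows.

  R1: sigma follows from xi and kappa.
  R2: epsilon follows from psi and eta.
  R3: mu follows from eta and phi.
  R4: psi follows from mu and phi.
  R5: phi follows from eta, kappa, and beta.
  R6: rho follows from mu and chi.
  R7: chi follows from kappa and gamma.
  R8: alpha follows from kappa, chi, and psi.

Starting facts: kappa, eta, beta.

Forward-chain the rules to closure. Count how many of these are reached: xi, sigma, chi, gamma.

No rule produces xi, and it is not given.
sigma would need xi and kappa (R1), but xi is never established.
chi would need kappa and gamma (R7), but gamma is never established.
No rule produces gamma, and it is not given.
None of the 4 are reached.

0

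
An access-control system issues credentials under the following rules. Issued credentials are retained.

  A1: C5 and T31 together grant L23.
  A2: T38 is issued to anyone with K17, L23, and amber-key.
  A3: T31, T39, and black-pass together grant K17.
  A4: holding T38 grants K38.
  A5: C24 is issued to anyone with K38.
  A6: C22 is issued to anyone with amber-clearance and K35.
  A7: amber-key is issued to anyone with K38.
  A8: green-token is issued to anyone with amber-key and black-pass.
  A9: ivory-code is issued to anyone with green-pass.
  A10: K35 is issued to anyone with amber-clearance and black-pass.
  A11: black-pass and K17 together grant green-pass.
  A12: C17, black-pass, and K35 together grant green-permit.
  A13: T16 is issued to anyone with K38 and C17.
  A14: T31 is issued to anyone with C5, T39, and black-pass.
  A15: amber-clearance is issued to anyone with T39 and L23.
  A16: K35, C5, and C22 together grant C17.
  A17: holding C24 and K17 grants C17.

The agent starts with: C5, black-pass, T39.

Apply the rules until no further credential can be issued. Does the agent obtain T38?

T38 would need K17, L23, and amber-key (A2), but amber-key is never granted.

No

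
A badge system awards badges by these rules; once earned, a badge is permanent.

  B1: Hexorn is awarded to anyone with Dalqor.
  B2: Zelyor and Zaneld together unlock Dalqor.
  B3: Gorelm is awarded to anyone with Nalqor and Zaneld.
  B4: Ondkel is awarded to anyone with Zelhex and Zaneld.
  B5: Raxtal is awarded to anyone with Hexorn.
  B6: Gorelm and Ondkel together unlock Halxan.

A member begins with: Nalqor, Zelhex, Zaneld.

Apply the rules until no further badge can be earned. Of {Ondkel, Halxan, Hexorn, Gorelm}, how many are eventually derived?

With Nalqor and Zaneld, Gorelm is earned (B3).
With Zelhex and Zaneld, Ondkel is earned (B4).
With Gorelm and Ondkel, Halxan is earned (B6).
Ondkel: reached.
Halxan: reached.
Hexorn would need Dalqor (B1), but Dalqor is never earned.
Gorelm: reached.
Reached: Ondkel, Halxan, and Gorelm — 3 of the 4.

3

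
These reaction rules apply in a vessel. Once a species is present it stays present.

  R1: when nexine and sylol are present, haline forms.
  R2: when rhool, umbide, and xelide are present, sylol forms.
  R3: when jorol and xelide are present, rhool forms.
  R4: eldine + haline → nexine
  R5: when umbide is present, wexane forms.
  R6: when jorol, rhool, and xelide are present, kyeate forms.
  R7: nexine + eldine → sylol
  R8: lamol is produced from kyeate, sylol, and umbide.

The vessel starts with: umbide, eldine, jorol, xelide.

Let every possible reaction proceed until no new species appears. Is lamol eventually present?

jorol and xelide present → rhool forms (R3).
jorol, rhool, and xelide present → kyeate forms (R6).
rhool, umbide, and xelide present → sylol forms (R2).
kyeate, sylol, and umbide present → lamol forms (R8).

Yes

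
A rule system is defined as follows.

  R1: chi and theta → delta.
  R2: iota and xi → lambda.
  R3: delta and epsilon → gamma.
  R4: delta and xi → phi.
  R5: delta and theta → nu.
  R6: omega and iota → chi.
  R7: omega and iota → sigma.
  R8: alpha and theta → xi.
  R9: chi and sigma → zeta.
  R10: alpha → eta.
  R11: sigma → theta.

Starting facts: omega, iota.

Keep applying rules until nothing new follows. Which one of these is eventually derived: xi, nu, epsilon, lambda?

omega and iota hold, so sigma follows (R7).
From omega and iota, R6 gives chi.
From sigma, R11 gives theta.
chi and theta hold, so delta follows (R1).
From delta and theta, R5 gives nu.
No rule produces epsilon, and it is not given. lambda would need iota and xi (R2), but xi is never established. xi would need alpha and theta (R8), but alpha is never established.

nu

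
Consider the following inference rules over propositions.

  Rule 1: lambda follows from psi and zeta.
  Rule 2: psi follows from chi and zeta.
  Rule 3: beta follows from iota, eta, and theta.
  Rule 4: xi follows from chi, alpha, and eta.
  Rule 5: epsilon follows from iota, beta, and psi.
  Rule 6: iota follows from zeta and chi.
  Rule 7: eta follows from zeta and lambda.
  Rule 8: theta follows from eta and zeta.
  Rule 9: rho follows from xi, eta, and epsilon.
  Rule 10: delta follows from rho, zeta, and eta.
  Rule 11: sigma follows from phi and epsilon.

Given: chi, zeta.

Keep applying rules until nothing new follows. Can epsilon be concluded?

chi and zeta hold, so psi follows (Rule 2).
From zeta and chi, Rule 6 gives iota.
psi and zeta hold, so lambda follows (Rule 1).
From zeta and lambda, Rule 7 gives eta.
eta and zeta hold, so theta follows (Rule 8).
iota, eta, and theta hold, so beta follows (Rule 3).
From iota, beta, and psi, Rule 5 gives epsilon.

Yes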